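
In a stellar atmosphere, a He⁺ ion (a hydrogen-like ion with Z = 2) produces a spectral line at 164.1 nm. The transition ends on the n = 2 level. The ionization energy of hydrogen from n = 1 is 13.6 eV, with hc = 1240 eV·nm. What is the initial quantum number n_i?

n_i = 3

The photon energy is ΔE = hc/λ = 1240 / 164.1 = 7.556 eV.
With Z = 2, ΔE = 54.40 × (1/n_f² − 1/n_i²), so 1/n_f² − 1/n_i² = 0.1389.
With n_f = 2: 1/n_i² = 1/4 − 0.1389 = 0.1111, so n_i ≈ 3.00.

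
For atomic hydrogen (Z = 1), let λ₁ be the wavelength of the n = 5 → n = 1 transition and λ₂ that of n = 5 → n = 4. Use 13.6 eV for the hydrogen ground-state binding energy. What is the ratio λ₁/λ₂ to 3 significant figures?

λ ∝ 1/ΔE ∝ 1/(1/n_f² − 1/n_i²), and the Z² and hc factors cancel in the ratio.
λ₁/λ₂ = (1/4² − 1/5²)/(1/1² − 1/5²) = 0.02250/0.9600 = 0.0234.

0.0234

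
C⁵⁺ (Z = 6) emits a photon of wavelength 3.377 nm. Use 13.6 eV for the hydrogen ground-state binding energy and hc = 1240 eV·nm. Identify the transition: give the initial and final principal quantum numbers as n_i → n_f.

The photon energy is ΔE = hc/λ = 1240 / 3.377 = 367.2 eV.
With Z = 6, ΔE = 489.6 × (1/n_f² − 1/n_i²), so 1/n_f² − 1/n_i² = 0.7500.
Trying n_f = 1 gives 1/n_i² = 0.2500, i.e. n_i ≈ 2; this pair matches.

n_i = 2, n_f = 1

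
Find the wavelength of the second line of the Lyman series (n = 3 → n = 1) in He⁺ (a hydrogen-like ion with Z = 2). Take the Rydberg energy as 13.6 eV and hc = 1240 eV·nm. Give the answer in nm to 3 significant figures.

The Lyman series terminates on n_f = 1; the second line has n_i = 1+2 = 3.
ΔE = 54.40 × (1/1² − 1/3²) = 48.36 eV.
λ = 1240 / 48.36 = 25.6 nm.

25.6 nm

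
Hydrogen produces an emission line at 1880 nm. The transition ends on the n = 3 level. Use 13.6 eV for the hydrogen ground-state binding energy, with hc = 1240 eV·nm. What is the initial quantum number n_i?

The photon energy is ΔE = hc/λ = 1240 / 1880 = 0.6596 eV.
With Z = 1, ΔE = 13.60 × (1/n_f² − 1/n_i²), so 1/n_f² − 1/n_i² = 0.04850.
With n_f = 3: 1/n_i² = 1/9 − 0.04850 = 0.06261, so n_i ≈ 4.00.

n_i = 4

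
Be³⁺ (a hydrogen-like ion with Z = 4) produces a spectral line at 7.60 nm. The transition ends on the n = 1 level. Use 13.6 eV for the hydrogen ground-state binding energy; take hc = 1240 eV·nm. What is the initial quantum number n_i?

The photon energy is ΔE = hc/λ = 1240 / 7.60 = 163.2 eV.
With Z = 4, ΔE = 217.6 × (1/n_f² − 1/n_i²), so 1/n_f² − 1/n_i² = 0.7498.
With n_f = 1: 1/n_i² = 1/1 − 0.7498 = 0.2502, so n_i ≈ 2.00.

n_i = 2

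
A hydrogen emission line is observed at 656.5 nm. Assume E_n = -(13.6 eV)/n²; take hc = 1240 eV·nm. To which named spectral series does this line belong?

Balmer

ΔE = 1240/656.5 = 1.889 eV.
This matches 13.6 × (1/2² − 1/3²), so n_f = 2: the Balmer series.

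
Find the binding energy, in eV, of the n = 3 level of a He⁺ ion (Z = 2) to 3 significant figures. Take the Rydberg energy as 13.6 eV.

E_n = −13.6 Z²/n² = −54.40/n² eV for Z = 2.
E_3 = −54.40/9 = −6.04 eV, so ionization (to E = 0) requires 6.04 eV.

6.04 eV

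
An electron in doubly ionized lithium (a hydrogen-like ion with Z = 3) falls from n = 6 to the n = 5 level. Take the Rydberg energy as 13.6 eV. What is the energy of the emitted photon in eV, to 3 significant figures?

1.50 eV

The Bohr energies scale as Z², so for Z = 3: E_n = −122.4/n² eV.
E_6 = −122.4/36 = −3.400 eV and E_5 = −122.4/25 = −4.896 eV.
The photon energy is |E_6 − E_5| = 1.50 eV.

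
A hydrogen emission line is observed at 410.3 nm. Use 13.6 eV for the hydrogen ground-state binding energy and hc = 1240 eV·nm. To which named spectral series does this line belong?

Balmer

ΔE = 1240/410.3 = 3.022 eV.
This matches 13.6 × (1/2² − 1/6²), so n_f = 2: the Balmer series.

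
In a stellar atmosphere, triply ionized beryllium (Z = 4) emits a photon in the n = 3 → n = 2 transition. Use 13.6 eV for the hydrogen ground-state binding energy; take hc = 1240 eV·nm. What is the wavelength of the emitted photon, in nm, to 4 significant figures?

41.03 nm

For Z = 4 the level energies scale as Z², so the effective Rydberg energy is 13.6 × 16 = 217.6 eV.
ΔE = 217.6 × (1/2² − 1/3²) = 217.6 × 0.1389 = 30.22 eV.
λ = hc/ΔE = 1240 / 30.22 = 41.03 nm.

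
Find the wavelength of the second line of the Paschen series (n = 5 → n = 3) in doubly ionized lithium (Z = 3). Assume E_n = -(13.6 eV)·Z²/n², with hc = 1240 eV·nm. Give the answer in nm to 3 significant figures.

142 nm

The Paschen series terminates on n_f = 3; the second line has n_i = 3+2 = 5.
ΔE = 122.4 × (1/3² − 1/5²) = 8.704 eV.
λ = 1240 / 8.704 = 142 nm.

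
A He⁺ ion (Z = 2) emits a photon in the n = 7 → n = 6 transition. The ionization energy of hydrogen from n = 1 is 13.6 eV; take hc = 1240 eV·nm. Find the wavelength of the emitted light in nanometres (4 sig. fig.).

3093 nm

For Z = 2 the level energies scale as Z², so the effective Rydberg energy is 13.6 × 4 = 54.40 eV.
ΔE = 54.40 × (1/6² − 1/7²) = 54.40 × 0.007370 = 0.4009 eV.
λ = hc/ΔE = 1240 / 0.4009 = 3093 nm.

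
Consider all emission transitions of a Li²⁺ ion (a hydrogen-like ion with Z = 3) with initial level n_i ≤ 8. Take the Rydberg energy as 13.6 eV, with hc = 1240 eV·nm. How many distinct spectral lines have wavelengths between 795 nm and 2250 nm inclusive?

4

Enumerate all n_i → n_f pairs with 1 ≤ n_f < n_i ≤ 8 and compute λ = 1240 / [13.6·9·(1/n_f² − 1/n_i²)].
Lines falling in [795, 2250] nm: 6→5 (828.9 nm), 8→6 (833.6 nm), 7→6 (1375 nm), 8→7 (2118 nm).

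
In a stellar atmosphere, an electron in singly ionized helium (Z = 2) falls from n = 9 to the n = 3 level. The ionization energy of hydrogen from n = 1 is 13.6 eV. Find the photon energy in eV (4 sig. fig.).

The Bohr energies scale as Z², so for Z = 2: E_n = −54.40/n² eV.
E_9 = −54.40/81 = −0.6716 eV and E_3 = −54.40/9 = −6.044 eV.
The photon energy is |E_9 − E_3| = 5.373 eV.

5.373 eV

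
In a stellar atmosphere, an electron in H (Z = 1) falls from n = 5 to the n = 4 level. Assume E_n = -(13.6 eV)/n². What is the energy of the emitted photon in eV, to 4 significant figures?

E_5 = −13.60/25 = −0.5440 eV and E_4 = −13.60/16 = −0.8500 eV.
The photon energy is |E_5 − E_4| = 0.3060 eV.

0.3060 eV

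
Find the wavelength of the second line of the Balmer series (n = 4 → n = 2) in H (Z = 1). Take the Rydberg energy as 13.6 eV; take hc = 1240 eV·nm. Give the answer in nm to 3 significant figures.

486 nm

The Balmer series terminates on n_f = 2; the second line has n_i = 2+2 = 4.
ΔE = 13.60 × (1/2² − 1/4²) = 2.550 eV.
λ = 1240 / 2.550 = 486 nm.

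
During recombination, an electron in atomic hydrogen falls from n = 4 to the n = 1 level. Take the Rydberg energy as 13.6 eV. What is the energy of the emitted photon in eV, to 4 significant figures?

12.75 eV

E_4 = −13.60/16 = −0.8500 eV and E_1 = −13.60/1 = −13.60 eV.
The photon energy is |E_4 − E_1| = 12.75 eV.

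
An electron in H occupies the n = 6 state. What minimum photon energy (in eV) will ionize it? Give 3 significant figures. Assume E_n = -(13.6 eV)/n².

E_6 = −13.60/36 = −0.378 eV, so ionization (to E = 0) requires 0.378 eV.

0.378 eV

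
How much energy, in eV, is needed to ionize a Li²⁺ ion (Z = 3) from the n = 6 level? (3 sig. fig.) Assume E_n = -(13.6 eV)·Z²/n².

3.40 eV

E_n = −13.6 Z²/n² = −122.4/n² eV for Z = 3.
E_6 = −122.4/36 = −3.40 eV, so ionization (to E = 0) requires 3.40 eV.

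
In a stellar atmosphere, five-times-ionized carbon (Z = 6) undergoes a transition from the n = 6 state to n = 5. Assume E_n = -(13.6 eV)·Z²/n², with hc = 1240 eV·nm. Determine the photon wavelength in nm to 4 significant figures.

207.2 nm

For Z = 6 the level energies scale as Z², so the effective Rydberg energy is 13.6 × 36 = 489.6 eV.
ΔE = 489.6 × (1/5² − 1/6²) = 489.6 × 0.01222 = 5.984 eV.
λ = hc/ΔE = 1240 / 5.984 = 207.2 nm.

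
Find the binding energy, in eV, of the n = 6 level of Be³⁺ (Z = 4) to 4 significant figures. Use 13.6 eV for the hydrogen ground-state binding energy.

E_n = −13.6 Z²/n² = −217.6/n² eV for Z = 4.
E_6 = −217.6/36 = −6.044 eV, so ionization (to E = 0) requires 6.044 eV.

6.044 eV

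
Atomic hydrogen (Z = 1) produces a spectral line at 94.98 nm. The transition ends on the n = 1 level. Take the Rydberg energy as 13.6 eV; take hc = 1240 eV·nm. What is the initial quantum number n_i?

n_i = 5

The photon energy is ΔE = hc/λ = 1240 / 94.98 = 13.06 eV.
With Z = 1, ΔE = 13.60 × (1/n_f² − 1/n_i²), so 1/n_f² − 1/n_i² = 0.9600.
With n_f = 1: 1/n_i² = 1/1 − 0.9600 = 0.04005, so n_i ≈ 5.00.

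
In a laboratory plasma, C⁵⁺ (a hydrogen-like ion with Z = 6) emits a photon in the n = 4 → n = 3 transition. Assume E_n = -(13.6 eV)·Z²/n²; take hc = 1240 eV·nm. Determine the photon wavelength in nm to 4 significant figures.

For Z = 6 the level energies scale as Z², so the effective Rydberg energy is 13.6 × 36 = 489.6 eV.
ΔE = 489.6 × (1/3² − 1/4²) = 489.6 × 0.04861 = 23.80 eV.
λ = hc/ΔE = 1240 / 23.80 = 52.10 nm.

52.10 nm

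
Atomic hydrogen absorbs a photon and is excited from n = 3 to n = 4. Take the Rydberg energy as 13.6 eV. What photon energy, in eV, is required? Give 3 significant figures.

E_4 = −13.60/16 = −0.8500 eV and E_3 = −13.60/9 = −1.511 eV.
The photon energy is |E_4 − E_3| = 0.661 eV.

0.661 eV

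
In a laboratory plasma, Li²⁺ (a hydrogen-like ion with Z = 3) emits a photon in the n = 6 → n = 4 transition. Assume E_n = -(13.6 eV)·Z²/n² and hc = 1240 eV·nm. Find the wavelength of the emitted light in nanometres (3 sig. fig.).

For Z = 3 the level energies scale as Z², so the effective Rydberg energy is 13.6 × 9 = 122.4 eV.
ΔE = 122.4 × (1/4² − 1/6²) = 122.4 × 0.03472 = 4.250 eV.
λ = hc/ΔE = 1240 / 4.250 = 292 nm.

292 nm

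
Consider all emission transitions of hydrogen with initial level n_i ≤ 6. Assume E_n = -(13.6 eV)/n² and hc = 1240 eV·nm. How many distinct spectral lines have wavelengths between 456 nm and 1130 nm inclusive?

Enumerate all n_i → n_f pairs with 1 ≤ n_f < n_i ≤ 6 and compute λ = 1240 / [13.6·1·(1/n_f² − 1/n_i²)].
Lines falling in [456, 1130] nm: 4→2 (486.3 nm), 3→2 (656.5 nm), 6→3 (1094 nm).

3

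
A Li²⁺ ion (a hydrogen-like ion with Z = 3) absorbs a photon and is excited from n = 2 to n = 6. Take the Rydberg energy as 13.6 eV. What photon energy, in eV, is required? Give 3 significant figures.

The Bohr energies scale as Z², so for Z = 3: E_n = −122.4/n² eV.
E_6 = −122.4/36 = −3.400 eV and E_2 = −122.4/4 = −30.60 eV.
The photon energy is |E_6 − E_2| = 27.2 eV.

27.2 eV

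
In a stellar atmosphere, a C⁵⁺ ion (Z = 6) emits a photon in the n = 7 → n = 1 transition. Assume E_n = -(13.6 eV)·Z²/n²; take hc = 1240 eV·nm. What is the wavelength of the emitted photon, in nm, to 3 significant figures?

2.59 nm

For Z = 6 the level energies scale as Z², so the effective Rydberg energy is 13.6 × 36 = 489.6 eV.
ΔE = 489.6 × (1/1² − 1/7²) = 489.6 × 0.9796 = 479.6 eV.
λ = hc/ΔE = 1240 / 479.6 = 2.59 nm.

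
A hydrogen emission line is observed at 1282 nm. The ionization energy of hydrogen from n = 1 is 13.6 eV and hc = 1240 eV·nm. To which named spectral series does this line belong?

ΔE = 1240/1282 = 0.9672 eV.
This matches 13.6 × (1/3² − 1/5²), so n_f = 3: the Paschen series.

Paschen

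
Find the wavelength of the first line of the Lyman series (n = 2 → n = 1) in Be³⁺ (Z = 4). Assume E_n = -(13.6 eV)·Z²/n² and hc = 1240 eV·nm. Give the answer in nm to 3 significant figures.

The Lyman series terminates on n_f = 1; the first line has n_i = 1+1 = 2.
ΔE = 217.6 × (1/1² − 1/2²) = 163.2 eV.
λ = 1240 / 163.2 = 7.60 nm.

7.60 nm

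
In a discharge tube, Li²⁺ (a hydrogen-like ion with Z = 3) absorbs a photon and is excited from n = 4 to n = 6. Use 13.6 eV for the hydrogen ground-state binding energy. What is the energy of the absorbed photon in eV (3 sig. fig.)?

4.25 eV

The Bohr energies scale as Z², so for Z = 3: E_n = −122.4/n² eV.
E_6 = −122.4/36 = −3.400 eV and E_4 = −122.4/16 = −7.650 eV.
The photon energy is |E_6 − E_4| = 4.25 eV.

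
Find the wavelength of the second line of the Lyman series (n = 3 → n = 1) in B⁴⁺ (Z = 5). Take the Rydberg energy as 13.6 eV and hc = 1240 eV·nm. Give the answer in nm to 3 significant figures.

The Lyman series terminates on n_f = 1; the second line has n_i = 1+2 = 3.
ΔE = 340.0 × (1/1² − 1/3²) = 302.2 eV.
λ = 1240 / 302.2 = 4.10 nm.

4.10 nm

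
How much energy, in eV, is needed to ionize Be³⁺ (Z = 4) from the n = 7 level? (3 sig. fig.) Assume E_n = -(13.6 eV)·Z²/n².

4.44 eV

E_n = −13.6 Z²/n² = −217.6/n² eV for Z = 4.
E_7 = −217.6/49 = −4.44 eV, so ionization (to E = 0) requires 4.44 eV.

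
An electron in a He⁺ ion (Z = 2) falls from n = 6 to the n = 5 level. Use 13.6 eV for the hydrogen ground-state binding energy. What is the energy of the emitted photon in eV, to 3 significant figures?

0.665 eV

The Bohr energies scale as Z², so for Z = 2: E_n = −54.40/n² eV.
E_6 = −54.40/36 = −1.511 eV and E_5 = −54.40/25 = −2.176 eV.
The photon energy is |E_6 − E_5| = 0.665 eV.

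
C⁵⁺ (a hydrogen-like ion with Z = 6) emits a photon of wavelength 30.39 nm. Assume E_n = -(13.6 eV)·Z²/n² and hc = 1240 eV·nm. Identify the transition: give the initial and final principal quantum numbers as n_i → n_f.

The photon energy is ΔE = hc/λ = 1240 / 30.39 = 40.80 eV.
With Z = 6, ΔE = 489.6 × (1/n_f² − 1/n_i²), so 1/n_f² − 1/n_i² = 0.08334.
Trying n_f = 3 gives 1/n_i² = 0.02777, i.e. n_i ≈ 6; this pair matches.

n_i = 6, n_f = 3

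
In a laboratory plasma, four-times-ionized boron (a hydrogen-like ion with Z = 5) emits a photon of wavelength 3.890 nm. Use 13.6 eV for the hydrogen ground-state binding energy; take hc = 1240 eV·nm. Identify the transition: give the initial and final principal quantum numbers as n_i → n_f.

The photon energy is ΔE = hc/λ = 1240 / 3.890 = 318.8 eV.
With Z = 5, ΔE = 340.0 × (1/n_f² − 1/n_i²), so 1/n_f² − 1/n_i² = 0.9375.
Trying n_f = 1 gives 1/n_i² = 0.06245, i.e. n_i ≈ 4; this pair matches.

n_i = 4, n_f = 1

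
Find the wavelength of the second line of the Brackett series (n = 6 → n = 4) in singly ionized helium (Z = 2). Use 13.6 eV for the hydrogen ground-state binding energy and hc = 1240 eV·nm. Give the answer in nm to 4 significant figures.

656.5 nm

The Brackett series terminates on n_f = 4; the second line has n_i = 4+2 = 6.
ΔE = 54.40 × (1/4² − 1/6²) = 1.889 eV.
λ = 1240 / 1.889 = 656.5 nm.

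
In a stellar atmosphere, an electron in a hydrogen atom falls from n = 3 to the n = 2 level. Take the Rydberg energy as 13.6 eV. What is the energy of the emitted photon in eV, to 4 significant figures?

E_3 = −13.60/9 = −1.511 eV and E_2 = −13.60/4 = −3.400 eV.
The photon energy is |E_3 − E_2| = 1.889 eV.

1.889 eV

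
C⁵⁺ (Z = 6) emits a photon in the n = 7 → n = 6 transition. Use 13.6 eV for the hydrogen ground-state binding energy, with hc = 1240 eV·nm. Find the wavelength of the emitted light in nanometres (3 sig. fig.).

For Z = 6 the level energies scale as Z², so the effective Rydberg energy is 13.6 × 36 = 489.6 eV.
ΔE = 489.6 × (1/6² − 1/7²) = 489.6 × 0.007370 = 3.608 eV.
λ = hc/ΔE = 1240 / 3.608 = 344 nm.

344 nm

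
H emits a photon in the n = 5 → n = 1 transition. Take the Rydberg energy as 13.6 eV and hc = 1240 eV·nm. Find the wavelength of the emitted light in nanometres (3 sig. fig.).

95.0 nm

ΔE = 13.60 × (1/1² − 1/5²) = 13.60 × 0.9600 = 13.06 eV.
λ = hc/ΔE = 1240 / 13.06 = 95.0 nm.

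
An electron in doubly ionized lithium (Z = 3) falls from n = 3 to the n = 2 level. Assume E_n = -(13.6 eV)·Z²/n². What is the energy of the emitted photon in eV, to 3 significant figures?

17.0 eV

The Bohr energies scale as Z², so for Z = 3: E_n = −122.4/n² eV.
E_3 = −122.4/9 = −13.60 eV and E_2 = −122.4/4 = −30.60 eV.
The photon energy is |E_3 − E_2| = 17.0 eV.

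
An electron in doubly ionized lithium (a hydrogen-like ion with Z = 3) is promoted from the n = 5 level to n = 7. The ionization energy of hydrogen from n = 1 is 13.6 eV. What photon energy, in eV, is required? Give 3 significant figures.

The Bohr energies scale as Z², so for Z = 3: E_n = −122.4/n² eV.
E_7 = −122.4/49 = −2.498 eV and E_5 = −122.4/25 = −4.896 eV.
The photon energy is |E_7 − E_5| = 2.40 eV.

2.40 eV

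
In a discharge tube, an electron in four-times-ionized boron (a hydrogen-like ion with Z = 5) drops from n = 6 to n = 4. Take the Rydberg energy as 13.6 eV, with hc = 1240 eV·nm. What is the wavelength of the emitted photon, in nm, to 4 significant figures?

For Z = 5 the level energies scale as Z², so the effective Rydberg energy is 13.6 × 25 = 340.0 eV.
ΔE = 340.0 × (1/4² − 1/6²) = 340.0 × 0.03472 = 11.81 eV.
λ = hc/ΔE = 1240 / 11.81 = 105.0 nm.

105.0 nm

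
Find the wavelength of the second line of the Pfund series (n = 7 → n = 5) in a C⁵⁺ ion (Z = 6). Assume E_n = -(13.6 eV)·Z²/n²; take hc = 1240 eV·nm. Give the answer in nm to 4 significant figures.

The Pfund series terminates on n_f = 5; the second line has n_i = 5+2 = 7.
ΔE = 489.6 × (1/5² − 1/7²) = 9.592 eV.
λ = 1240 / 9.592 = 129.3 nm.

129.3 nm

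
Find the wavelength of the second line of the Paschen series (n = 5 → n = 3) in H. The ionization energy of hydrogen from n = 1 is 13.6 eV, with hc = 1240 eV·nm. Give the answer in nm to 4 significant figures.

The Paschen series terminates on n_f = 3; the second line has n_i = 3+2 = 5.
ΔE = 13.60 × (1/3² − 1/5²) = 0.9671 eV.
λ = 1240 / 0.9671 = 1282 nm.

1282 nm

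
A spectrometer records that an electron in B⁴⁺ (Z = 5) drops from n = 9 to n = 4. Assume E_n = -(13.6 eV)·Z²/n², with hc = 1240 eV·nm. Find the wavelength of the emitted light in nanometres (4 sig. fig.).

For Z = 5 the level energies scale as Z², so the effective Rydberg energy is 13.6 × 25 = 340.0 eV.
ΔE = 340.0 × (1/4² − 1/9²) = 340.0 × 0.05015 = 17.05 eV.
λ = hc/ΔE = 1240 / 17.05 = 72.72 nm.

72.72 nm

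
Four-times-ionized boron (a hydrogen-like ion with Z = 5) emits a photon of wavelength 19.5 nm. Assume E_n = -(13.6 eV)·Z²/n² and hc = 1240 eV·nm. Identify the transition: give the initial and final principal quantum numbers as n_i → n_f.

The photon energy is ΔE = hc/λ = 1240 / 19.5 = 63.59 eV.
With Z = 5, ΔE = 340.0 × (1/n_f² − 1/n_i²), so 1/n_f² − 1/n_i² = 0.1870.
Trying n_f = 2 gives 1/n_i² = 0.06297, i.e. n_i ≈ 4; this pair matches.

n_i = 4, n_f = 2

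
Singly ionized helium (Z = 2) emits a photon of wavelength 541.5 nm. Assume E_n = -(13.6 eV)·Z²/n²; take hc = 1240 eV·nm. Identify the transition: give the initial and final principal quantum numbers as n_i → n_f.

n_i = 7, n_f = 4

The photon energy is ΔE = hc/λ = 1240 / 541.5 = 2.290 eV.
With Z = 2, ΔE = 54.40 × (1/n_f² − 1/n_i²), so 1/n_f² − 1/n_i² = 0.04209.
Trying n_f = 4 gives 1/n_i² = 0.02041, i.e. n_i ≈ 7; this pair matches.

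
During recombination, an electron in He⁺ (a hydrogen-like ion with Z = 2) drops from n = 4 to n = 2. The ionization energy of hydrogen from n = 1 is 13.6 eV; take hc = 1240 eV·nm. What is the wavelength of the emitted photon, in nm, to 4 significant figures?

121.6 nm

For Z = 2 the level energies scale as Z², so the effective Rydberg energy is 13.6 × 4 = 54.40 eV.
ΔE = 54.40 × (1/2² − 1/4²) = 54.40 × 0.1875 = 10.20 eV.
λ = hc/ΔE = 1240 / 10.20 = 121.6 nm.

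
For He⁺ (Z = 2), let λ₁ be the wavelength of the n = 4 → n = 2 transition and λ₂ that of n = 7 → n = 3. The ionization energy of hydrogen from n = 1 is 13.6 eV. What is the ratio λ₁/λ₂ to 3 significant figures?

λ ∝ 1/ΔE ∝ 1/(1/n_f² − 1/n_i²), and the Z² and hc factors cancel in the ratio.
λ₁/λ₂ = (1/3² − 1/7²)/(1/2² − 1/4²) = 0.09070/0.1875 = 0.484.

0.484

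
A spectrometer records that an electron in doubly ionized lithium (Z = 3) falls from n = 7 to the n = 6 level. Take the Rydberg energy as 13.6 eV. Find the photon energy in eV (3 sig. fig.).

0.902 eV

The Bohr energies scale as Z², so for Z = 3: E_n = −122.4/n² eV.
E_7 = −122.4/49 = −2.498 eV and E_6 = −122.4/36 = −3.400 eV.
The photon energy is |E_7 − E_6| = 0.902 eV.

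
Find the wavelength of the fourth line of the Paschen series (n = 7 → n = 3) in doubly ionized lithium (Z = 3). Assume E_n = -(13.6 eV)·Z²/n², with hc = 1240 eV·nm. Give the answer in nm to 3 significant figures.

The Paschen series terminates on n_f = 3; the fourth line has n_i = 3+4 = 7.
ΔE = 122.4 × (1/3² − 1/7²) = 11.10 eV.
λ = 1240 / 11.10 = 112 nm.

112 nm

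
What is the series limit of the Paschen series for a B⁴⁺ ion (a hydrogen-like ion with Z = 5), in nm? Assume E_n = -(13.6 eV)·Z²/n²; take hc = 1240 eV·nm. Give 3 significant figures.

The Paschen series has lower level n_f = 3; the series limit corresponds to n_i → ∞.
ΔE_max = 13.6 × 25 / 3² = 37.78 eV.
λ_min = 1240 / 37.78 = 32.8 nm.

32.8 nm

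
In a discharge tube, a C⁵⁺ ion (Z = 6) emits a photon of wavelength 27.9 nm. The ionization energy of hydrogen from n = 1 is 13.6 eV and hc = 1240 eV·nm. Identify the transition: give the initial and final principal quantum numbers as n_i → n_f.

n_i = 7, n_f = 3

The photon energy is ΔE = hc/λ = 1240 / 27.9 = 44.44 eV.
With Z = 6, ΔE = 489.6 × (1/n_f² − 1/n_i²), so 1/n_f² − 1/n_i² = 0.09078.
Trying n_f = 3 gives 1/n_i² = 0.02033, i.e. n_i ≈ 7; this pair matches.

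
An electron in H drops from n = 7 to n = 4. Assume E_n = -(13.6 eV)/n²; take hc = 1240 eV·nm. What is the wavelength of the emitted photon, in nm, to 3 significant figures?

2170 nm

ΔE = 13.60 × (1/4² − 1/7²) = 13.60 × 0.04209 = 0.5724 eV.
λ = hc/ΔE = 1240 / 0.5724 = 2170 nm.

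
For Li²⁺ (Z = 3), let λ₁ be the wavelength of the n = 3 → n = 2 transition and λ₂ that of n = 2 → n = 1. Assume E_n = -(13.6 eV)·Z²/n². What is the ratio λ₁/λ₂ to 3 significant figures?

5.40

λ ∝ 1/ΔE ∝ 1/(1/n_f² − 1/n_i²), and the Z² and hc factors cancel in the ratio.
λ₁/λ₂ = (1/1² − 1/2²)/(1/2² − 1/3²) = 0.7500/0.1389 = 5.40.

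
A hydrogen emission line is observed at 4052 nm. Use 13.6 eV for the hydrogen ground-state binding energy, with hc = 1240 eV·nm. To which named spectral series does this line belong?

Brackett

ΔE = 1240/4052 = 0.3060 eV.
This matches 13.6 × (1/4² − 1/5²), so n_f = 4: the Brackett series.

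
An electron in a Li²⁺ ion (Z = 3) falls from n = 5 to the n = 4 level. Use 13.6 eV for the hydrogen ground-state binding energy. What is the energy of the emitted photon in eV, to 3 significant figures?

2.75 eV

The Bohr energies scale as Z², so for Z = 3: E_n = −122.4/n² eV.
E_5 = −122.4/25 = −4.896 eV and E_4 = −122.4/16 = −7.650 eV.
The photon energy is |E_5 − E_4| = 2.75 eV.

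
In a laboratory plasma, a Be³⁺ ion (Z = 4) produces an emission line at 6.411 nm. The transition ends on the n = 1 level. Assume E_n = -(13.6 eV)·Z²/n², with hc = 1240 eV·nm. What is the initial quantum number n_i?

The photon energy is ΔE = hc/λ = 1240 / 6.411 = 193.4 eV.
With Z = 4, ΔE = 217.6 × (1/n_f² − 1/n_i²), so 1/n_f² − 1/n_i² = 0.8889.
With n_f = 1: 1/n_i² = 1/1 − 0.8889 = 0.1111, so n_i ≈ 3.00.

n_i = 3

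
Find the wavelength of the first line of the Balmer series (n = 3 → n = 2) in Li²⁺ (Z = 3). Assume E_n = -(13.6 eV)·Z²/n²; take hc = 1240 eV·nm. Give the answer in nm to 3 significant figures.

The Balmer series terminates on n_f = 2; the first line has n_i = 2+1 = 3.
ΔE = 122.4 × (1/2² − 1/3²) = 17.00 eV.
λ = 1240 / 17.00 = 72.9 nm.

72.9 nm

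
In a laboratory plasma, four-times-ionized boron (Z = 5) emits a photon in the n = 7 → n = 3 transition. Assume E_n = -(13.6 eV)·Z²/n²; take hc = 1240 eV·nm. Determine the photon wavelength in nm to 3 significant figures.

40.2 nm

For Z = 5 the level energies scale as Z², so the effective Rydberg energy is 13.6 × 25 = 340.0 eV.
ΔE = 340.0 × (1/3² − 1/7²) = 340.0 × 0.09070 = 30.84 eV.
λ = hc/ΔE = 1240 / 30.84 = 40.2 nm.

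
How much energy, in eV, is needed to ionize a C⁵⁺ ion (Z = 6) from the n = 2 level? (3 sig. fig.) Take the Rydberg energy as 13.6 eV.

E_n = −13.6 Z²/n² = −489.6/n² eV for Z = 6.
E_2 = −489.6/4 = −122 eV, so ionization (to E = 0) requires 122 eV.

122 eV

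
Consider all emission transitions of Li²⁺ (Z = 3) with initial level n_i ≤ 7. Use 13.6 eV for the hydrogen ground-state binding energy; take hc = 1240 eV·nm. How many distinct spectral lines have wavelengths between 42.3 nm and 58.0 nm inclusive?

Enumerate all n_i → n_f pairs with 1 ≤ n_f < n_i ≤ 7 and compute λ = 1240 / [13.6·9·(1/n_f² − 1/n_i²)].
Lines falling in [42.3, 58.0] nm: 7→2 (44.12 nm), 6→2 (45.59 nm), 5→2 (48.24 nm), 4→2 (54.03 nm).

4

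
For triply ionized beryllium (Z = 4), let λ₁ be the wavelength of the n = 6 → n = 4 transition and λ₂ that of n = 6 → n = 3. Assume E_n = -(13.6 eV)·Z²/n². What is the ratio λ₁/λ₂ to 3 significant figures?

2.40

λ ∝ 1/ΔE ∝ 1/(1/n_f² − 1/n_i²), and the Z² and hc factors cancel in the ratio.
λ₁/λ₂ = (1/3² − 1/6²)/(1/4² − 1/6²) = 0.08333/0.03472 = 2.40.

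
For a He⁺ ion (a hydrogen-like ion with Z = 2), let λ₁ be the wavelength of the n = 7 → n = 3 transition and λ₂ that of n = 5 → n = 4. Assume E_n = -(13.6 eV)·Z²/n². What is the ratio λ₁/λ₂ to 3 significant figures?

λ ∝ 1/ΔE ∝ 1/(1/n_f² − 1/n_i²), and the Z² and hc factors cancel in the ratio.
λ₁/λ₂ = (1/4² − 1/5²)/(1/3² − 1/7²) = 0.02250/0.09070 = 0.248.

0.248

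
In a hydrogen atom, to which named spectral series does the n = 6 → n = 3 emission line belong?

The series is set by the lower level: n_f = 3 is the Paschen series.

Paschen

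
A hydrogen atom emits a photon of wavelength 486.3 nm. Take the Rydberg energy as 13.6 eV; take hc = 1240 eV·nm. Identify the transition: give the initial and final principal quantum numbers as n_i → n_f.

The photon energy is ΔE = hc/λ = 1240 / 486.3 = 2.550 eV.
With Z = 1, ΔE = 13.60 × (1/n_f² − 1/n_i²), so 1/n_f² − 1/n_i² = 0.1875.
Trying n_f = 2 gives 1/n_i² = 0.06251, i.e. n_i ≈ 4; this pair matches.

n_i = 4, n_f = 2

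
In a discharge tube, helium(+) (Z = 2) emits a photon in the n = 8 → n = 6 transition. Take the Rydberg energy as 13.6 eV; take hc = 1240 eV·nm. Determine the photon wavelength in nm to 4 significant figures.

For Z = 2 the level energies scale as Z², so the effective Rydberg energy is 13.6 × 4 = 54.40 eV.
ΔE = 54.40 × (1/6² − 1/8²) = 54.40 × 0.01215 = 0.6611 eV.
λ = hc/ΔE = 1240 / 0.6611 = 1876 nm.

1876 nm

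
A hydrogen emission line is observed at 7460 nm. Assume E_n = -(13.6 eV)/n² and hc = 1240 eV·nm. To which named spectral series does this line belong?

ΔE = 1240/7460 = 0.1662 eV.
This matches 13.6 × (1/5² − 1/6²), so n_f = 5: the Pfund series.

Pfund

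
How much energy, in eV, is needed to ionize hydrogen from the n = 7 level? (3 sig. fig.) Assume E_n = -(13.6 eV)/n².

0.278 eV

E_7 = −13.60/49 = −0.278 eV, so ionization (to E = 0) requires 0.278 eV.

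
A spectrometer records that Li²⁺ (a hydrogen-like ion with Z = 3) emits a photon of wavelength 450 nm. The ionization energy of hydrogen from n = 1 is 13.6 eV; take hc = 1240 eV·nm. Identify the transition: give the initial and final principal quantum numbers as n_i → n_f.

n_i = 5, n_f = 4

The photon energy is ΔE = hc/λ = 1240 / 450 = 2.756 eV.
With Z = 3, ΔE = 122.4 × (1/n_f² − 1/n_i²), so 1/n_f² − 1/n_i² = 0.02251.
Trying n_f = 4 gives 1/n_i² = 0.03999, i.e. n_i ≈ 5; this pair matches.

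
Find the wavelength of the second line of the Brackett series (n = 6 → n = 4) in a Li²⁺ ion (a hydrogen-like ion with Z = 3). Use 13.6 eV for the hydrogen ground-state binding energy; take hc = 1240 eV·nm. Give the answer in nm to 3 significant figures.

292 nm

The Brackett series terminates on n_f = 4; the second line has n_i = 4+2 = 6.
ΔE = 122.4 × (1/4² − 1/6²) = 4.250 eV.
λ = 1240 / 4.250 = 292 nm.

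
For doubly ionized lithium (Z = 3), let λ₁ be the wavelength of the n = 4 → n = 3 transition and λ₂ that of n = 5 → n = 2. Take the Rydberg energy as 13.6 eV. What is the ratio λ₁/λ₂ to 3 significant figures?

λ ∝ 1/ΔE ∝ 1/(1/n_f² − 1/n_i²), and the Z² and hc factors cancel in the ratio.
λ₁/λ₂ = (1/2² − 1/5²)/(1/3² − 1/4²) = 0.2100/0.04861 = 4.32.

4.32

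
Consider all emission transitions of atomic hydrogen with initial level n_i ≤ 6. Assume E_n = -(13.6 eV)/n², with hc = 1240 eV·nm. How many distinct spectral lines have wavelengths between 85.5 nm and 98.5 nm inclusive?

Enumerate all n_i → n_f pairs with 1 ≤ n_f < n_i ≤ 6 and compute λ = 1240 / [13.6·1·(1/n_f² − 1/n_i²)].
Lines falling in [85.5, 98.5] nm: 6→1 (93.78 nm), 5→1 (94.98 nm), 4→1 (97.25 nm).

3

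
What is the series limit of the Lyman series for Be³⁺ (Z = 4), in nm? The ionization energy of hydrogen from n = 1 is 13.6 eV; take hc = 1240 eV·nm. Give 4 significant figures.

5.699 nm

The Lyman series has lower level n_f = 1; the series limit corresponds to n_i → ∞.
ΔE_max = 13.6 × 16 / 1² = 217.6 eV.
λ_min = 1240 / 217.6 = 5.699 nm.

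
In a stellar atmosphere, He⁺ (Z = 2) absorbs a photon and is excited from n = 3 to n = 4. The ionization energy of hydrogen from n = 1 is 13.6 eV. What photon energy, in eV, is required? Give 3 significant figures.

2.64 eV

The Bohr energies scale as Z², so for Z = 2: E_n = −54.40/n² eV.
E_4 = −54.40/16 = −3.400 eV and E_3 = −54.40/9 = −6.044 eV.
The photon energy is |E_4 − E_3| = 2.64 eV.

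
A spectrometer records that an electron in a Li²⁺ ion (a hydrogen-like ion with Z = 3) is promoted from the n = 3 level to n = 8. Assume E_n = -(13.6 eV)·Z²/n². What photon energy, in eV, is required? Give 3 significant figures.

11.7 eV

The Bohr energies scale as Z², so for Z = 3: E_n = −122.4/n² eV.
E_8 = −122.4/64 = −1.913 eV and E_3 = −122.4/9 = −13.60 eV.
The photon energy is |E_8 − E_3| = 11.7 eV.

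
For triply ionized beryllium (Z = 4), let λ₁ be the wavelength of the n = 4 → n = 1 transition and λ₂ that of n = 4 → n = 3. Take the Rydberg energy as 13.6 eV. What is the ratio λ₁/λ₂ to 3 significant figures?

λ ∝ 1/ΔE ∝ 1/(1/n_f² − 1/n_i²), and the Z² and hc factors cancel in the ratio.
λ₁/λ₂ = (1/3² − 1/4²)/(1/1² − 1/4²) = 0.04861/0.9375 = 0.0519.

0.0519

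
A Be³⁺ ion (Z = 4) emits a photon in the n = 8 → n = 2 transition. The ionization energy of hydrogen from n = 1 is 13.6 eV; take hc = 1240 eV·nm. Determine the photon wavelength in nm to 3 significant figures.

24.3 nm

For Z = 4 the level energies scale as Z², so the effective Rydberg energy is 13.6 × 16 = 217.6 eV.
ΔE = 217.6 × (1/2² − 1/8²) = 217.6 × 0.2344 = 51.00 eV.
λ = hc/ΔE = 1240 / 51.00 = 24.3 nm.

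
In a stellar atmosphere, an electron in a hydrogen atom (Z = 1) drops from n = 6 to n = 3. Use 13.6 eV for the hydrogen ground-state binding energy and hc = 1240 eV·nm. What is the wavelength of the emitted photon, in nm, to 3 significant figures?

ΔE = 13.60 × (1/3² − 1/6²) = 13.60 × 0.08333 = 1.133 eV.
λ = hc/ΔE = 1240 / 1.133 = 1090 nm.

1090 nm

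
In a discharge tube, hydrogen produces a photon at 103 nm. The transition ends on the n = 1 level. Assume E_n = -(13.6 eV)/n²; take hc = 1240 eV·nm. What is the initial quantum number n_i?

The photon energy is ΔE = hc/λ = 1240 / 103 = 12.04 eV.
With Z = 1, ΔE = 13.60 × (1/n_f² − 1/n_i²), so 1/n_f² − 1/n_i² = 0.8852.
With n_f = 1: 1/n_i² = 1/1 − 0.8852 = 0.1148, so n_i ≈ 2.95.

n_i = 3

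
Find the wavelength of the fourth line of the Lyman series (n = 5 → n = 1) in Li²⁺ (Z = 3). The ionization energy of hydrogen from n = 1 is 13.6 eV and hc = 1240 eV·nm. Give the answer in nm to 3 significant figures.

10.6 nm

The Lyman series terminates on n_f = 1; the fourth line has n_i = 1+4 = 5.
ΔE = 122.4 × (1/1² − 1/5²) = 117.5 eV.
λ = 1240 / 117.5 = 10.6 nm.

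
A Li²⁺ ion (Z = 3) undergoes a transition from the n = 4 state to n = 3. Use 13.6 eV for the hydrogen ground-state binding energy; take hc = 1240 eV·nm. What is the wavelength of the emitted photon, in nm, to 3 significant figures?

208 nm

For Z = 3 the level energies scale as Z², so the effective Rydberg energy is 13.6 × 9 = 122.4 eV.
ΔE = 122.4 × (1/3² − 1/4²) = 122.4 × 0.04861 = 5.950 eV.
λ = hc/ΔE = 1240 / 5.950 = 208 nm.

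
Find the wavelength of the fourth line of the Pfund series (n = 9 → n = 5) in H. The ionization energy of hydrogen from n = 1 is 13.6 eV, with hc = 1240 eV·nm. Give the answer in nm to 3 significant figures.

3300 nm

The Pfund series terminates on n_f = 5; the fourth line has n_i = 5+4 = 9.
ΔE = 13.60 × (1/5² − 1/9²) = 0.3761 eV.
λ = 1240 / 0.3761 = 3300 nm.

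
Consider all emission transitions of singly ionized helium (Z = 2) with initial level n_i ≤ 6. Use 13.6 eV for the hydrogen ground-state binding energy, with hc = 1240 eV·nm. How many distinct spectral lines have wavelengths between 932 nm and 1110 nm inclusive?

Enumerate all n_i → n_f pairs with 1 ≤ n_f < n_i ≤ 6 and compute λ = 1240 / [13.6·4·(1/n_f² − 1/n_i²)].
Lines falling in [932, 1110] nm: 5→4 (1013 nm).

1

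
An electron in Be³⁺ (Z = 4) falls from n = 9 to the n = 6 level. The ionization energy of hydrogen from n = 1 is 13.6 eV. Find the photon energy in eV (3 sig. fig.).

3.36 eV

The Bohr energies scale as Z², so for Z = 4: E_n = −217.6/n² eV.
E_9 = −217.6/81 = −2.686 eV and E_6 = −217.6/36 = −6.044 eV.
The photon energy is |E_9 − E_6| = 3.36 eV.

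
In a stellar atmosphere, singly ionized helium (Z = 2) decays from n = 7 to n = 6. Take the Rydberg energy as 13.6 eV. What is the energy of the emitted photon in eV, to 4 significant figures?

0.4009 eV

The Bohr energies scale as Z², so for Z = 2: E_n = −54.40/n² eV.
E_7 = −54.40/49 = −1.110 eV and E_6 = −54.40/36 = −1.511 eV.
The photon energy is |E_7 − E_6| = 0.4009 eV.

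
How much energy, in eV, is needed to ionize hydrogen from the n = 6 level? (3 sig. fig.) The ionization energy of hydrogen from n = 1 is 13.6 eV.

0.378 eV

E_6 = −13.60/36 = −0.378 eV, so ionization (to E = 0) requires 0.378 eV.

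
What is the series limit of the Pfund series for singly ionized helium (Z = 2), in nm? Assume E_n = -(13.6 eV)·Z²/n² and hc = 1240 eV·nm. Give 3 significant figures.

570 nm

The Pfund series has lower level n_f = 5; the series limit corresponds to n_i → ∞.
ΔE_max = 13.6 × 4 / 5² = 2.176 eV.
λ_min = 1240 / 2.176 = 570 nm.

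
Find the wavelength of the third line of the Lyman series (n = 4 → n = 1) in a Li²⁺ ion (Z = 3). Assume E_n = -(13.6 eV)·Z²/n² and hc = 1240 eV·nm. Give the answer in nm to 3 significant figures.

The Lyman series terminates on n_f = 1; the third line has n_i = 1+3 = 4.
ΔE = 122.4 × (1/1² − 1/4²) = 114.8 eV.
λ = 1240 / 114.8 = 10.8 nm.

10.8 nm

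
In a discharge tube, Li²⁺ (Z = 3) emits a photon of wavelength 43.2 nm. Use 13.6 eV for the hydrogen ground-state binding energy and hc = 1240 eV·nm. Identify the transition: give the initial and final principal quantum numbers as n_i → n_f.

n_i = 8, n_f = 2

The photon energy is ΔE = hc/λ = 1240 / 43.2 = 28.70 eV.
With Z = 3, ΔE = 122.4 × (1/n_f² − 1/n_i²), so 1/n_f² − 1/n_i² = 0.2345.
Trying n_f = 2 gives 1/n_i² = 0.01549, i.e. n_i ≈ 8; this pair matches.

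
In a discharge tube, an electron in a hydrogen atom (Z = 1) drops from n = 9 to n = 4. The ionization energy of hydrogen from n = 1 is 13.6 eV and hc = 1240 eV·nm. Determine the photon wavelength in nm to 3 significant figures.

1820 nm

ΔE = 13.60 × (1/4² − 1/9²) = 13.60 × 0.05015 = 0.6821 eV.
λ = hc/ΔE = 1240 / 0.6821 = 1820 nm.
This line belongs to the Brackett series.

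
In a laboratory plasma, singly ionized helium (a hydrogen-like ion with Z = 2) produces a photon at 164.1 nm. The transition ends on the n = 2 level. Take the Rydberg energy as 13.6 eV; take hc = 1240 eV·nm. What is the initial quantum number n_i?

The photon energy is ΔE = hc/λ = 1240 / 164.1 = 7.556 eV.
With Z = 2, ΔE = 54.40 × (1/n_f² − 1/n_i²), so 1/n_f² − 1/n_i² = 0.1389.
With n_f = 2: 1/n_i² = 1/4 − 0.1389 = 0.1111, so n_i ≈ 3.00.

n_i = 3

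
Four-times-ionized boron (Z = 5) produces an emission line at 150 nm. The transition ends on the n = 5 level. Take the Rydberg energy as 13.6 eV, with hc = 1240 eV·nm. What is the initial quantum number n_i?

n_i = 8

The photon energy is ΔE = hc/λ = 1240 / 150 = 8.267 eV.
With Z = 5, ΔE = 340.0 × (1/n_f² − 1/n_i²), so 1/n_f² − 1/n_i² = 0.02431.
With n_f = 5: 1/n_i² = 1/25 − 0.02431 = 0.01569, so n_i ≈ 7.98.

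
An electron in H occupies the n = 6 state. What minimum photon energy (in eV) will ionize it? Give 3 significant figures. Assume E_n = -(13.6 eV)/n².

0.378 eV

E_6 = −13.60/36 = −0.378 eV, so ionization (to E = 0) requires 0.378 eV.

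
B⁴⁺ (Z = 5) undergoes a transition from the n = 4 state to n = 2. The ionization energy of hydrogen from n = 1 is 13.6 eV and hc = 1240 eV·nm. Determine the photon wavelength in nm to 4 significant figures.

19.45 nm

For Z = 5 the level energies scale as Z², so the effective Rydberg energy is 13.6 × 25 = 340.0 eV.
ΔE = 340.0 × (1/2² − 1/4²) = 340.0 × 0.1875 = 63.75 eV.
λ = hc/ΔE = 1240 / 63.75 = 19.45 nm.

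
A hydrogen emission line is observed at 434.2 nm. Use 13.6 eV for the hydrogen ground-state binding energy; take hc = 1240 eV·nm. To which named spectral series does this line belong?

Balmer

ΔE = 1240/434.2 = 2.856 eV.
This matches 13.6 × (1/2² − 1/5²), so n_f = 2: the Balmer series.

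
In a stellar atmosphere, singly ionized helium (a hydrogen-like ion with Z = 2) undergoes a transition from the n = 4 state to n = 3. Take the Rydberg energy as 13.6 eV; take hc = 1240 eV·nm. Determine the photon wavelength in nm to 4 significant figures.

For Z = 2 the level energies scale as Z², so the effective Rydberg energy is 13.6 × 4 = 54.40 eV.
ΔE = 54.40 × (1/3² − 1/4²) = 54.40 × 0.04861 = 2.644 eV.
λ = hc/ΔE = 1240 / 2.644 = 468.9 nm.

468.9 nm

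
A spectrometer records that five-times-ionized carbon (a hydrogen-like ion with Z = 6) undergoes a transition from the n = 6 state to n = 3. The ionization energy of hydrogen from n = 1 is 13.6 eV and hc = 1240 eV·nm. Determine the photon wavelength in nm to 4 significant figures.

30.39 nm

For Z = 6 the level energies scale as Z², so the effective Rydberg energy is 13.6 × 36 = 489.6 eV.
ΔE = 489.6 × (1/3² − 1/6²) = 489.6 × 0.08333 = 40.80 eV.
λ = hc/ΔE = 1240 / 40.80 = 30.39 nm.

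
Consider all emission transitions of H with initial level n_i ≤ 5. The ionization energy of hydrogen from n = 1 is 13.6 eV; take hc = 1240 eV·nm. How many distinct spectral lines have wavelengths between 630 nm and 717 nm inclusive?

1

Enumerate all n_i → n_f pairs with 1 ≤ n_f < n_i ≤ 5 and compute λ = 1240 / [13.6·1·(1/n_f² − 1/n_i²)].
Lines falling in [630, 717] nm: 3→2 (656.5 nm).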